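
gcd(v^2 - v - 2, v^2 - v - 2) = v^2 - v - 2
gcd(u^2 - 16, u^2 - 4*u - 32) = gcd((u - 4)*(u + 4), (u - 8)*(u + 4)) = u + 4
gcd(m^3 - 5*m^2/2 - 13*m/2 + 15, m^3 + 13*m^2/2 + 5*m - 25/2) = m + 5/2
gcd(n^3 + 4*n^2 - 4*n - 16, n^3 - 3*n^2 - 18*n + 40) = n^2 + 2*n - 8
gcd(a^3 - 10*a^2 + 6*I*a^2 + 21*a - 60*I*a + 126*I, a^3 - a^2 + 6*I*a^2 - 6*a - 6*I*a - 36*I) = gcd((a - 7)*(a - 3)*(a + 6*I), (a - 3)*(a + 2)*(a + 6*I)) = a^2 + a*(-3 + 6*I) - 18*I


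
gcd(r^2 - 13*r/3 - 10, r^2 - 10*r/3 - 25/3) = r + 5/3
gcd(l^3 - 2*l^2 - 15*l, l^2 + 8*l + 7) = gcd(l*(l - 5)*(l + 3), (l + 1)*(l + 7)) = 1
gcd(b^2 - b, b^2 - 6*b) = b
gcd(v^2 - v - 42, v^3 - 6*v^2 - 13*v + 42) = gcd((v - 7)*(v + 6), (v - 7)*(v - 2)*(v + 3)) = v - 7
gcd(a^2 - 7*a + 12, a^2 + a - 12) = a - 3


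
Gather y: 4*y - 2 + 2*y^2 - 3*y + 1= 2*y^2 + y - 1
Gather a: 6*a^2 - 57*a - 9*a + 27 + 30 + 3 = 6*a^2 - 66*a + 60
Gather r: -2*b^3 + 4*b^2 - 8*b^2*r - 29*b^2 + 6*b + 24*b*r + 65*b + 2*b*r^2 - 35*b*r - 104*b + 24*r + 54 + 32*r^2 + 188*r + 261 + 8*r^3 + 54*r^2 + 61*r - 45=-2*b^3 - 25*b^2 - 33*b + 8*r^3 + r^2*(2*b + 86) + r*(-8*b^2 - 11*b + 273) + 270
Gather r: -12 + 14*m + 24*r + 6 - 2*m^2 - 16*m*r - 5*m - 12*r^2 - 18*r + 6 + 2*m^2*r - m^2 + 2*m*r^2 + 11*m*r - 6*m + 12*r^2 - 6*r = -3*m^2 + 2*m*r^2 + 3*m + r*(2*m^2 - 5*m)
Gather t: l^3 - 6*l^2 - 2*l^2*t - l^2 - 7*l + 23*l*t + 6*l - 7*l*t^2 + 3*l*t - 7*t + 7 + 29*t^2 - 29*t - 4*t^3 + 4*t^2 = l^3 - 7*l^2 - l - 4*t^3 + t^2*(33 - 7*l) + t*(-2*l^2 + 26*l - 36) + 7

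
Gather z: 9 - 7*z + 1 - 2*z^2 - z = -2*z^2 - 8*z + 10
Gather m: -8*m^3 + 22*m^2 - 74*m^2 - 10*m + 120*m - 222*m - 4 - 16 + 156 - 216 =-8*m^3 - 52*m^2 - 112*m - 80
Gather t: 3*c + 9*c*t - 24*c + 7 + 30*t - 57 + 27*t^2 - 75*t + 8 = -21*c + 27*t^2 + t*(9*c - 45) - 42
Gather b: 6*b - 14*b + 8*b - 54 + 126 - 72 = 0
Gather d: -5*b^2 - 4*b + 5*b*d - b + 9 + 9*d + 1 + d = -5*b^2 - 5*b + d*(5*b + 10) + 10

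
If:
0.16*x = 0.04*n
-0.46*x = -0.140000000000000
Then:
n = 1.22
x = 0.30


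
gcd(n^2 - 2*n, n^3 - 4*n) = n^2 - 2*n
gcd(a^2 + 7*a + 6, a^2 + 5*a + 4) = a + 1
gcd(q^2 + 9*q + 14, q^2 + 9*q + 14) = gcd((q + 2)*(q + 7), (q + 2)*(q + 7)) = q^2 + 9*q + 14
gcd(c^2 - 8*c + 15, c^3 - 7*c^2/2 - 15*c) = 1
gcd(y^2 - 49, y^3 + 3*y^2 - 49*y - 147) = y^2 - 49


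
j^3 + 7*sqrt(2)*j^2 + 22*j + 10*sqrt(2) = (j + sqrt(2))^2*(j + 5*sqrt(2))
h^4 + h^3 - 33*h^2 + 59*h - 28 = (h - 4)*(h - 1)^2*(h + 7)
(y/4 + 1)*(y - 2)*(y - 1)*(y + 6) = y^4/4 + 7*y^3/4 - y^2 - 13*y + 12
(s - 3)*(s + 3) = s^2 - 9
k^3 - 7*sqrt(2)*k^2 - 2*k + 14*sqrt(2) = (k - 7*sqrt(2))*(k - sqrt(2))*(k + sqrt(2))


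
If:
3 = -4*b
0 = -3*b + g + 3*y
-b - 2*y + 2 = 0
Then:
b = -3/4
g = -51/8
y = 11/8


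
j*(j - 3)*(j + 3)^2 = j^4 + 3*j^3 - 9*j^2 - 27*j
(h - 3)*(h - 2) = h^2 - 5*h + 6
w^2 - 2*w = w*(w - 2)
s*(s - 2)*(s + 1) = s^3 - s^2 - 2*s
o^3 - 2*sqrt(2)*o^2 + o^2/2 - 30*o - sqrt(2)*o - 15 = (o + 1/2)*(o - 5*sqrt(2))*(o + 3*sqrt(2))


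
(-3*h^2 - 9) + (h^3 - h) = h^3 - 3*h^2 - h - 9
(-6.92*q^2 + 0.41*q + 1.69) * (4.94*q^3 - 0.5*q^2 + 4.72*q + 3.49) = -34.1848*q^5 + 5.4854*q^4 - 24.5188*q^3 - 23.0606*q^2 + 9.4077*q + 5.8981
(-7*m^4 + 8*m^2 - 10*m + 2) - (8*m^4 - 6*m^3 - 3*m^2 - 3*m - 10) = -15*m^4 + 6*m^3 + 11*m^2 - 7*m + 12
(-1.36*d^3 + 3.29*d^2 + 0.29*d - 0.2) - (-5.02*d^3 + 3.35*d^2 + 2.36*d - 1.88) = 3.66*d^3 - 0.0600000000000001*d^2 - 2.07*d + 1.68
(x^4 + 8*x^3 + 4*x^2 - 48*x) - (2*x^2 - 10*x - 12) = x^4 + 8*x^3 + 2*x^2 - 38*x + 12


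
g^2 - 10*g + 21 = (g - 7)*(g - 3)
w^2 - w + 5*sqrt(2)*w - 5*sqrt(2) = (w - 1)*(w + 5*sqrt(2))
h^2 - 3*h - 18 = (h - 6)*(h + 3)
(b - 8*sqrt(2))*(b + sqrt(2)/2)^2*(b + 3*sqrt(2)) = b^4 - 4*sqrt(2)*b^3 - 115*b^2/2 - 101*sqrt(2)*b/2 - 24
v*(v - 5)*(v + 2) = v^3 - 3*v^2 - 10*v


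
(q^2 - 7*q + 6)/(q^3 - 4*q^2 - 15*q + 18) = 1/(q + 3)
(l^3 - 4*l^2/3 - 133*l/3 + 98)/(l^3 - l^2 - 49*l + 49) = (l^2 - 25*l/3 + 14)/(l^2 - 8*l + 7)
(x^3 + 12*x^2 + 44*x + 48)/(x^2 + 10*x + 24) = x + 2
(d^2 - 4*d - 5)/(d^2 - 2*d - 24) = (-d^2 + 4*d + 5)/(-d^2 + 2*d + 24)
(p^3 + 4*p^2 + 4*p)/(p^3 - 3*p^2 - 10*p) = (p + 2)/(p - 5)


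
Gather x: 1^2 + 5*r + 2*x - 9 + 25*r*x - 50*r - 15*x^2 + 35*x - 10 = -45*r - 15*x^2 + x*(25*r + 37) - 18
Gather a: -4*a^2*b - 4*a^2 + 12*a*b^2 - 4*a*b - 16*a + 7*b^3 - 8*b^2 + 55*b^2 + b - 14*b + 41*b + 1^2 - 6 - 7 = a^2*(-4*b - 4) + a*(12*b^2 - 4*b - 16) + 7*b^3 + 47*b^2 + 28*b - 12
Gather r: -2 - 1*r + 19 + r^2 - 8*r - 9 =r^2 - 9*r + 8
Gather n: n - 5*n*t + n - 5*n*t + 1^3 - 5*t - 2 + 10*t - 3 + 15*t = n*(2 - 10*t) + 20*t - 4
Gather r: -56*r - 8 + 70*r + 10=14*r + 2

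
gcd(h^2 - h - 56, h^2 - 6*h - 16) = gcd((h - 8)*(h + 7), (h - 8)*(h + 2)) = h - 8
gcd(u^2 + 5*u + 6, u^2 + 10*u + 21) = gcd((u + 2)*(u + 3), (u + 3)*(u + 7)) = u + 3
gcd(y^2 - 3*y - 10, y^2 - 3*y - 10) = y^2 - 3*y - 10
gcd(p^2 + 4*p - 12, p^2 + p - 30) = p + 6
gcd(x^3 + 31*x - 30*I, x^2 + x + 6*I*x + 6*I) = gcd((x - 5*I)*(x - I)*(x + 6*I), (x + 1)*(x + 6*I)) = x + 6*I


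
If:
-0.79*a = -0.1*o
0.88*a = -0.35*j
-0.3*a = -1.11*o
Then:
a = 0.00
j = 0.00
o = 0.00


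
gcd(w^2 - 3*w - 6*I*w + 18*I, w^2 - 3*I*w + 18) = w - 6*I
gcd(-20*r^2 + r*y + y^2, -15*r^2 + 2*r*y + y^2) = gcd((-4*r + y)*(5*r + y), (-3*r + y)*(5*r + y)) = 5*r + y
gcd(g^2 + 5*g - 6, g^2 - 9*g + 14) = 1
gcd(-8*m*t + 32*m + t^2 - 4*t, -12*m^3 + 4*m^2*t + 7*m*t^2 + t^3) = 1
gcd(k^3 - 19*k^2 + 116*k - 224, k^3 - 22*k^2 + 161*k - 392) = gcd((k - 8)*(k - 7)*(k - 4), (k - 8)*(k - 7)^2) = k^2 - 15*k + 56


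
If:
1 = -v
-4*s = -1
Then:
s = 1/4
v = -1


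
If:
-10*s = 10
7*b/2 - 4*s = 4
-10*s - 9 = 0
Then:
No Solution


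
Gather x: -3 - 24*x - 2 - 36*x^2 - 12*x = -36*x^2 - 36*x - 5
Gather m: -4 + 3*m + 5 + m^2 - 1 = m^2 + 3*m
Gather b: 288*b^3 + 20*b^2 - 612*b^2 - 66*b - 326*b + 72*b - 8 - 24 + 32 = 288*b^3 - 592*b^2 - 320*b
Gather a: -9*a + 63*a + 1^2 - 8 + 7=54*a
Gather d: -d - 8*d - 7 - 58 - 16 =-9*d - 81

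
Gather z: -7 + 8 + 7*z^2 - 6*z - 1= 7*z^2 - 6*z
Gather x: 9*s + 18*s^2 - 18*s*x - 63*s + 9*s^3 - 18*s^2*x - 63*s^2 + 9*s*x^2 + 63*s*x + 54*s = 9*s^3 - 45*s^2 + 9*s*x^2 + x*(-18*s^2 + 45*s)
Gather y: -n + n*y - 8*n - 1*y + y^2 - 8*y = -9*n + y^2 + y*(n - 9)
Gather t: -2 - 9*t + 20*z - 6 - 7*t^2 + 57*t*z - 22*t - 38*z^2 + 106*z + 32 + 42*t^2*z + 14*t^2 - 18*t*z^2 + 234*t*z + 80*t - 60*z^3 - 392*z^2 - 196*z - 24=t^2*(42*z + 7) + t*(-18*z^2 + 291*z + 49) - 60*z^3 - 430*z^2 - 70*z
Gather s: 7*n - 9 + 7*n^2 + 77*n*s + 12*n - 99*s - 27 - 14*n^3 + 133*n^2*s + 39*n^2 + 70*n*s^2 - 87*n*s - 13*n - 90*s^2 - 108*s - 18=-14*n^3 + 46*n^2 + 6*n + s^2*(70*n - 90) + s*(133*n^2 - 10*n - 207) - 54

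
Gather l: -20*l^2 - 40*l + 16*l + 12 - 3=-20*l^2 - 24*l + 9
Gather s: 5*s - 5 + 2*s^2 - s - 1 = 2*s^2 + 4*s - 6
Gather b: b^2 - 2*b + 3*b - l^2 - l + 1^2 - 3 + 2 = b^2 + b - l^2 - l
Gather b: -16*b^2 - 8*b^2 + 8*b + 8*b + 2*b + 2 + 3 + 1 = -24*b^2 + 18*b + 6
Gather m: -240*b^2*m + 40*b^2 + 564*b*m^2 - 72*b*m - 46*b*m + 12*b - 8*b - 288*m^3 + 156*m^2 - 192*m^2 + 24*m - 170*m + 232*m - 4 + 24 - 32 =40*b^2 + 4*b - 288*m^3 + m^2*(564*b - 36) + m*(-240*b^2 - 118*b + 86) - 12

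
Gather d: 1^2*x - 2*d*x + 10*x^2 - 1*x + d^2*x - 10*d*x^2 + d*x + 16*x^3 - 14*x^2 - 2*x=d^2*x + d*(-10*x^2 - x) + 16*x^3 - 4*x^2 - 2*x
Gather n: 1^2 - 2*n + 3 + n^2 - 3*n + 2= n^2 - 5*n + 6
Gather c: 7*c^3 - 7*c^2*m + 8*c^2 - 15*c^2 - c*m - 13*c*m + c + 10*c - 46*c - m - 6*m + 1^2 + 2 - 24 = 7*c^3 + c^2*(-7*m - 7) + c*(-14*m - 35) - 7*m - 21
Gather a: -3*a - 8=-3*a - 8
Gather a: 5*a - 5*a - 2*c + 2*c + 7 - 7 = 0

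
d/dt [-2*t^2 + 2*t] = 2 - 4*t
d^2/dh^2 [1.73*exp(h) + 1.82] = 1.73*exp(h)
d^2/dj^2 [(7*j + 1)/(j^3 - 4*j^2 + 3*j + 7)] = 2*((7*j + 1)*(3*j^2 - 8*j + 3)^2 + (-21*j^2 + 56*j - (3*j - 4)*(7*j + 1) - 21)*(j^3 - 4*j^2 + 3*j + 7))/(j^3 - 4*j^2 + 3*j + 7)^3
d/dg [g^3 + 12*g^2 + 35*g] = 3*g^2 + 24*g + 35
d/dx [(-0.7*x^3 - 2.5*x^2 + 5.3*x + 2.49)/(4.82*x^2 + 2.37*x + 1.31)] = (-3.374*x^4 - 3.318*x^3 - 34.222*x^2 - 30.5536*x + 1.0417)/(23.2324*x^4 + 22.8468*x^3 + 18.2453*x^2 + 6.2094*x + 1.7161)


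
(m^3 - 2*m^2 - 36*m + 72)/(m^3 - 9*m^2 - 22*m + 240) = (m^2 + 4*m - 12)/(m^2 - 3*m - 40)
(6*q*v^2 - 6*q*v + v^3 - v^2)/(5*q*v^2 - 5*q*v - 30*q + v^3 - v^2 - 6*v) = v*(-6*q*v + 6*q - v^2 + v)/(-5*q*v^2 + 5*q*v + 30*q - v^3 + v^2 + 6*v)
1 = 1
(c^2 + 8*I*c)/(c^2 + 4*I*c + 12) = c*(c + 8*I)/(c^2 + 4*I*c + 12)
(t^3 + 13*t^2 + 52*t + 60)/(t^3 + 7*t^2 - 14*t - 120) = (t + 2)/(t - 4)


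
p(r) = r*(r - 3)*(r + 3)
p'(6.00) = 99.00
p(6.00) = 162.00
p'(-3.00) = 18.00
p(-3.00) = 0.00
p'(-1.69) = -0.43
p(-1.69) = 10.38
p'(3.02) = 18.36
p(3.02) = 0.36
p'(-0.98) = -6.12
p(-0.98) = 7.88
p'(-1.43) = -2.87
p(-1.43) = 9.95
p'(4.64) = 55.59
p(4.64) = 58.14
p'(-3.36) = 24.87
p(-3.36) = -7.69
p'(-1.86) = 1.38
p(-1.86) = 10.31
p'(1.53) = -1.98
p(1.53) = -10.19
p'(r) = r*(r - 3) + r*(r + 3) + (r - 3)*(r + 3) = 3*r^2 - 9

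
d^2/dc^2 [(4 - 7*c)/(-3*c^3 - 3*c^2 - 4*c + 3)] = 2*(189*c^5 - 27*c^4 - 309*c^3 + 126*c^2 - 63*c - 16)/(27*c^9 + 81*c^8 + 189*c^7 + 162*c^6 + 90*c^5 - 153*c^4 - 71*c^3 - 63*c^2 + 108*c - 27)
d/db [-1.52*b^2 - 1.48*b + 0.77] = -3.04*b - 1.48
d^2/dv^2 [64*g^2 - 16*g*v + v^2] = 2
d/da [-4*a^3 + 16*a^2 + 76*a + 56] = -12*a^2 + 32*a + 76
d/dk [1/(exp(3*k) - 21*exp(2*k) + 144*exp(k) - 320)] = 3*(-exp(2*k) + 14*exp(k) - 48)*exp(k)/(exp(3*k) - 21*exp(2*k) + 144*exp(k) - 320)^2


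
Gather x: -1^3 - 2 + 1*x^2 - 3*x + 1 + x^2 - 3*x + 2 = 2*x^2 - 6*x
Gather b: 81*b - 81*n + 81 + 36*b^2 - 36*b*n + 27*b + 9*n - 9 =36*b^2 + b*(108 - 36*n) - 72*n + 72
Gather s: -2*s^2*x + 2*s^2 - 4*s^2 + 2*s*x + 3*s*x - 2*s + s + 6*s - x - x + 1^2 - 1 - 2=s^2*(-2*x - 2) + s*(5*x + 5) - 2*x - 2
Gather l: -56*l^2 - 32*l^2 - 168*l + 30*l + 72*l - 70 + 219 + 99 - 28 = -88*l^2 - 66*l + 220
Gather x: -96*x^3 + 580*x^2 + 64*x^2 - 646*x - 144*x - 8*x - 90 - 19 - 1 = -96*x^3 + 644*x^2 - 798*x - 110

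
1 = 1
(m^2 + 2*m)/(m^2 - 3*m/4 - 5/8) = 8*m*(m + 2)/(8*m^2 - 6*m - 5)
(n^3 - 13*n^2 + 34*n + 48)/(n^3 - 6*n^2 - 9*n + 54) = (n^2 - 7*n - 8)/(n^2 - 9)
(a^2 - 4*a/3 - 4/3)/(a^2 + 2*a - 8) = (a + 2/3)/(a + 4)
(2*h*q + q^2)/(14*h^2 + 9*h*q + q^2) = q/(7*h + q)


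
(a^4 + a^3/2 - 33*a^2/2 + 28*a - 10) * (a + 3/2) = a^5 + 2*a^4 - 63*a^3/4 + 13*a^2/4 + 32*a - 15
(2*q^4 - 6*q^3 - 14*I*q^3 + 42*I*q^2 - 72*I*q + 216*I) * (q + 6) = 2*q^5 + 6*q^4 - 14*I*q^4 - 36*q^3 - 42*I*q^3 + 180*I*q^2 - 216*I*q + 1296*I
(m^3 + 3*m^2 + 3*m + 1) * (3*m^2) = 3*m^5 + 9*m^4 + 9*m^3 + 3*m^2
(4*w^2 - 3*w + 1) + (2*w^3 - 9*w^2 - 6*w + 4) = 2*w^3 - 5*w^2 - 9*w + 5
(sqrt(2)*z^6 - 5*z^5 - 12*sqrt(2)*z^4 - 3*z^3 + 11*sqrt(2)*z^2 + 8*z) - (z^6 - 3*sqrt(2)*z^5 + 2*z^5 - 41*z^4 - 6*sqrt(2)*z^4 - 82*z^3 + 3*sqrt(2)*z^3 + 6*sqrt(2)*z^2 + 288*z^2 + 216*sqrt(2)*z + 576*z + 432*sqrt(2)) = -z^6 + sqrt(2)*z^6 - 7*z^5 + 3*sqrt(2)*z^5 - 6*sqrt(2)*z^4 + 41*z^4 - 3*sqrt(2)*z^3 + 79*z^3 - 288*z^2 + 5*sqrt(2)*z^2 - 568*z - 216*sqrt(2)*z - 432*sqrt(2)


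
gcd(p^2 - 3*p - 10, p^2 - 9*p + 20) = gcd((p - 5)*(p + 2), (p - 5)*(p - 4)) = p - 5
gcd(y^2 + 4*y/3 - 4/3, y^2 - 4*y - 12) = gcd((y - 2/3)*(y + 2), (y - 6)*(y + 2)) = y + 2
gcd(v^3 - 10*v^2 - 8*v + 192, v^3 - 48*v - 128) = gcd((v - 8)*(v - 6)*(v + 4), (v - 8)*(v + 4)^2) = v^2 - 4*v - 32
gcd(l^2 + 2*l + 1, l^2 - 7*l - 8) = l + 1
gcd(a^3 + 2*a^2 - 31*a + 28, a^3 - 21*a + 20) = a^2 - 5*a + 4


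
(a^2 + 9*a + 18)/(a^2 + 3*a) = (a + 6)/a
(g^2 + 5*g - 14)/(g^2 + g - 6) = (g + 7)/(g + 3)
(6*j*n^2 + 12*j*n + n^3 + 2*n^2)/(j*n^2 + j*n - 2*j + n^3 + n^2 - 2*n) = n*(6*j + n)/(j*n - j + n^2 - n)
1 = 1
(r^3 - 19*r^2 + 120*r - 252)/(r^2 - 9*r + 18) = (r^2 - 13*r + 42)/(r - 3)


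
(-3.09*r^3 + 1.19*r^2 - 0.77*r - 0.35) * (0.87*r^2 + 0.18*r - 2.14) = -2.6883*r^5 + 0.4791*r^4 + 6.1569*r^3 - 2.9897*r^2 + 1.5848*r + 0.749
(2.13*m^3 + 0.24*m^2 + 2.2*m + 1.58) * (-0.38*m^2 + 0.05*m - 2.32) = -0.8094*m^5 + 0.0153*m^4 - 5.7656*m^3 - 1.0472*m^2 - 5.025*m - 3.6656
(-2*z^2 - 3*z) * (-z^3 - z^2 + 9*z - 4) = 2*z^5 + 5*z^4 - 15*z^3 - 19*z^2 + 12*z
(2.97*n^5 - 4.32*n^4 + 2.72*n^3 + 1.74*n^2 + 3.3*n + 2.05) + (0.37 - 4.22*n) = 2.97*n^5 - 4.32*n^4 + 2.72*n^3 + 1.74*n^2 - 0.92*n + 2.42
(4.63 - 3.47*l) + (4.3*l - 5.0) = 0.83*l - 0.37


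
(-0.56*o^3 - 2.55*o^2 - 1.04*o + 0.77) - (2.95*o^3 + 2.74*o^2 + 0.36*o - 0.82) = -3.51*o^3 - 5.29*o^2 - 1.4*o + 1.59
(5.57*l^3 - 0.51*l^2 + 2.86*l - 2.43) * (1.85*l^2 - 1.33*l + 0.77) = 10.3045*l^5 - 8.3516*l^4 + 10.2582*l^3 - 8.692*l^2 + 5.4341*l - 1.8711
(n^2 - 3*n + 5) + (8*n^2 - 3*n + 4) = 9*n^2 - 6*n + 9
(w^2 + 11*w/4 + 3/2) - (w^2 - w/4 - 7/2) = 3*w + 5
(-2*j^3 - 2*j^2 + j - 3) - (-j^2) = -2*j^3 - j^2 + j - 3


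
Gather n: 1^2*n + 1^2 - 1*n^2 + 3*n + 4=-n^2 + 4*n + 5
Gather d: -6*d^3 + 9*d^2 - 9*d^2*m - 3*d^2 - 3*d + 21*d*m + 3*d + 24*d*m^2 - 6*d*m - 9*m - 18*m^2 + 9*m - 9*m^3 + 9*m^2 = -6*d^3 + d^2*(6 - 9*m) + d*(24*m^2 + 15*m) - 9*m^3 - 9*m^2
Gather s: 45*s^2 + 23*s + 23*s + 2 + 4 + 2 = 45*s^2 + 46*s + 8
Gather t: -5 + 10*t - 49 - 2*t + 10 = 8*t - 44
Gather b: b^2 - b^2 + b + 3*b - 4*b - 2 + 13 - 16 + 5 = 0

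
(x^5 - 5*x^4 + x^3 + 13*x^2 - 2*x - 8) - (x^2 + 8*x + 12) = x^5 - 5*x^4 + x^3 + 12*x^2 - 10*x - 20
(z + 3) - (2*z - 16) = 19 - z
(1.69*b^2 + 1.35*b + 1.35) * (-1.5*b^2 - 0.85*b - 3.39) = -2.535*b^4 - 3.4615*b^3 - 8.9016*b^2 - 5.724*b - 4.5765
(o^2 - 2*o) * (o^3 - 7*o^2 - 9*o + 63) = o^5 - 9*o^4 + 5*o^3 + 81*o^2 - 126*o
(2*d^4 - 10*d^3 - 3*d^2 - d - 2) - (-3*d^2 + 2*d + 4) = 2*d^4 - 10*d^3 - 3*d - 6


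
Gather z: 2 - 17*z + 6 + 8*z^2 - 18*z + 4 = 8*z^2 - 35*z + 12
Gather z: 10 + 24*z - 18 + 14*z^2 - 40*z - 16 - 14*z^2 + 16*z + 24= 0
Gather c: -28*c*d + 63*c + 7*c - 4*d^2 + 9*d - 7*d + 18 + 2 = c*(70 - 28*d) - 4*d^2 + 2*d + 20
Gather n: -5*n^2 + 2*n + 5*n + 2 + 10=-5*n^2 + 7*n + 12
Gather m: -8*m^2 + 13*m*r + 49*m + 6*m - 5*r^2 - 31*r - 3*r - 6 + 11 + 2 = -8*m^2 + m*(13*r + 55) - 5*r^2 - 34*r + 7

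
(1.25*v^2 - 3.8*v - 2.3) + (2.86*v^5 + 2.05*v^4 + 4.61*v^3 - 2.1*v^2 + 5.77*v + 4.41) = 2.86*v^5 + 2.05*v^4 + 4.61*v^3 - 0.85*v^2 + 1.97*v + 2.11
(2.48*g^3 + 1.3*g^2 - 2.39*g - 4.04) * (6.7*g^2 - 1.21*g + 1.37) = 16.616*g^5 + 5.7092*g^4 - 14.1884*g^3 - 22.3951*g^2 + 1.6141*g - 5.5348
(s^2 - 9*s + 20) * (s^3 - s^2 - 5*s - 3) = s^5 - 10*s^4 + 24*s^3 + 22*s^2 - 73*s - 60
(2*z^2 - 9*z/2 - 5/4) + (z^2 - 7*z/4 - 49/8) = 3*z^2 - 25*z/4 - 59/8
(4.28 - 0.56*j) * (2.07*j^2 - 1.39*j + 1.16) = -1.1592*j^3 + 9.638*j^2 - 6.5988*j + 4.9648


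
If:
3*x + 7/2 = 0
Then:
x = -7/6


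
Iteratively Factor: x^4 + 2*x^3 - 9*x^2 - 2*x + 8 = (x - 2)*(x^3 + 4*x^2 - x - 4) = (x - 2)*(x + 4)*(x^2 - 1) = (x - 2)*(x + 1)*(x + 4)*(x - 1)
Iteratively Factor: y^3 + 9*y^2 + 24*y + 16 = (y + 4)*(y^2 + 5*y + 4) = (y + 4)^2*(y + 1)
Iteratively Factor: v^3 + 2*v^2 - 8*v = (v)*(v^2 + 2*v - 8) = v*(v + 4)*(v - 2)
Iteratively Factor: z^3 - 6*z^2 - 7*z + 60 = (z - 5)*(z^2 - z - 12) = (z - 5)*(z - 4)*(z + 3)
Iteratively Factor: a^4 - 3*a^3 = (a)*(a^3 - 3*a^2) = a^2*(a^2 - 3*a) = a^2*(a - 3)*(a)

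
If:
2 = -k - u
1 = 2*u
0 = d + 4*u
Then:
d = -2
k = -5/2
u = 1/2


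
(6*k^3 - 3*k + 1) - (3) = 6*k^3 - 3*k - 2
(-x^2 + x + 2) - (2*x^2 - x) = -3*x^2 + 2*x + 2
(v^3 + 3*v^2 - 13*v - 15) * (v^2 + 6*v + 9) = v^5 + 9*v^4 + 14*v^3 - 66*v^2 - 207*v - 135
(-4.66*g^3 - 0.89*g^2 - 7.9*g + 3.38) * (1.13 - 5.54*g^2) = 25.8164*g^5 + 4.9306*g^4 + 38.5002*g^3 - 19.7309*g^2 - 8.927*g + 3.8194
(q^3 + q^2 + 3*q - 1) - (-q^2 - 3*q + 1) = q^3 + 2*q^2 + 6*q - 2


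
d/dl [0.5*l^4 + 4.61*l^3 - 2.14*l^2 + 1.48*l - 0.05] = 2.0*l^3 + 13.83*l^2 - 4.28*l + 1.48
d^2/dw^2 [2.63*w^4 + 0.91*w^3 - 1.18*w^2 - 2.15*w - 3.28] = 31.56*w^2 + 5.46*w - 2.36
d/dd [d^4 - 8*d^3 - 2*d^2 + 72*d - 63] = 4*d^3 - 24*d^2 - 4*d + 72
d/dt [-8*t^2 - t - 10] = -16*t - 1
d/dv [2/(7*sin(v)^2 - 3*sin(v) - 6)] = 2*(3 - 14*sin(v))*cos(v)/(-7*sin(v)^2 + 3*sin(v) + 6)^2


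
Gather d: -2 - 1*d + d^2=d^2 - d - 2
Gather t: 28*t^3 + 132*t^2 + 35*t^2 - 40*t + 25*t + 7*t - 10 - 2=28*t^3 + 167*t^2 - 8*t - 12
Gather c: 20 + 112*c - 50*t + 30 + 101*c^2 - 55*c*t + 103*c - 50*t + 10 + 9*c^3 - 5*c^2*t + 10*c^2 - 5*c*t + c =9*c^3 + c^2*(111 - 5*t) + c*(216 - 60*t) - 100*t + 60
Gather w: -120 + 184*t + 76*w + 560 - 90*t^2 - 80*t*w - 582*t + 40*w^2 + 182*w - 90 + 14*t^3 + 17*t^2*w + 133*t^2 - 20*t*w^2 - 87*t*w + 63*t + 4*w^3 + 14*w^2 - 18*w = 14*t^3 + 43*t^2 - 335*t + 4*w^3 + w^2*(54 - 20*t) + w*(17*t^2 - 167*t + 240) + 350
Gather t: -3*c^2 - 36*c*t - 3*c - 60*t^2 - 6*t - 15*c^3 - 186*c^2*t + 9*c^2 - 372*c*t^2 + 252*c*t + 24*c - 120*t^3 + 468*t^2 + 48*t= -15*c^3 + 6*c^2 + 21*c - 120*t^3 + t^2*(408 - 372*c) + t*(-186*c^2 + 216*c + 42)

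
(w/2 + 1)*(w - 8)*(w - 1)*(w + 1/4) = w^4/2 - 27*w^3/8 - 47*w^2/8 + 27*w/4 + 2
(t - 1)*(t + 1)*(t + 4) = t^3 + 4*t^2 - t - 4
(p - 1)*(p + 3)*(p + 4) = p^3 + 6*p^2 + 5*p - 12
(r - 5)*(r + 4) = r^2 - r - 20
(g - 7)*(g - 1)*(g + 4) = g^3 - 4*g^2 - 25*g + 28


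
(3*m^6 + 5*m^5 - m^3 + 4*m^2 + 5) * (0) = 0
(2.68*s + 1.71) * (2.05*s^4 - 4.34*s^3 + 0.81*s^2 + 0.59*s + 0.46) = 5.494*s^5 - 8.1257*s^4 - 5.2506*s^3 + 2.9663*s^2 + 2.2417*s + 0.7866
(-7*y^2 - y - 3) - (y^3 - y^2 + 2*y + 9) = -y^3 - 6*y^2 - 3*y - 12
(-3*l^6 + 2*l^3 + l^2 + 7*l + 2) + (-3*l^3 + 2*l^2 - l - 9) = -3*l^6 - l^3 + 3*l^2 + 6*l - 7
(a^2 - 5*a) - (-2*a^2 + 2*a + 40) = 3*a^2 - 7*a - 40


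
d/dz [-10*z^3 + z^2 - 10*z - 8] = -30*z^2 + 2*z - 10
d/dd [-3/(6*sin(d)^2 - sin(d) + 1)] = 3*(12*sin(d) - 1)*cos(d)/(6*sin(d)^2 - sin(d) + 1)^2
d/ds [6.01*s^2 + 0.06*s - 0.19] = 12.02*s + 0.06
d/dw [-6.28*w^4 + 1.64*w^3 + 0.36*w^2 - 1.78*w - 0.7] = -25.12*w^3 + 4.92*w^2 + 0.72*w - 1.78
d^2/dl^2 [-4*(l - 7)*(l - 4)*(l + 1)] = 80 - 24*l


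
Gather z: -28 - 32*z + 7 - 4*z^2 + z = -4*z^2 - 31*z - 21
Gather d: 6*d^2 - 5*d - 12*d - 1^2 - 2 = 6*d^2 - 17*d - 3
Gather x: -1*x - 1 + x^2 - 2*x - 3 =x^2 - 3*x - 4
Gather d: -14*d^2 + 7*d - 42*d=-14*d^2 - 35*d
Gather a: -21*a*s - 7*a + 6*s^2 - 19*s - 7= a*(-21*s - 7) + 6*s^2 - 19*s - 7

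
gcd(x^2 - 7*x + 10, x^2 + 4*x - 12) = x - 2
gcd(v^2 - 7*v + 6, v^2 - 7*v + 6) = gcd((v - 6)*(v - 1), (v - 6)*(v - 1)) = v^2 - 7*v + 6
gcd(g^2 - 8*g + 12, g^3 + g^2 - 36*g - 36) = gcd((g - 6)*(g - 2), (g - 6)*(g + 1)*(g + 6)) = g - 6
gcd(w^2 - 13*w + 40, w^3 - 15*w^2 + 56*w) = w - 8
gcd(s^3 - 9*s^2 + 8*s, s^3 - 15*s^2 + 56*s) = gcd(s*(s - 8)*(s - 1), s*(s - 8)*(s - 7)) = s^2 - 8*s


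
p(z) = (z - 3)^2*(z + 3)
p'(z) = (z - 3)^2 + (z + 3)*(2*z - 6)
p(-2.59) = 12.81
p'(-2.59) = 26.66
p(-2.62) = 12.00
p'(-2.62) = 27.31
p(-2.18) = 22.00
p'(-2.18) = 18.34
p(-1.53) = 30.17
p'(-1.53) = 7.20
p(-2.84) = 5.46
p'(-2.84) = 32.24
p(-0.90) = 31.94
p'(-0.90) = -1.17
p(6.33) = 103.46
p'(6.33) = 73.23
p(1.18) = 13.85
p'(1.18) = -11.90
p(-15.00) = -3888.00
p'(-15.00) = 756.00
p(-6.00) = -243.00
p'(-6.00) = 135.00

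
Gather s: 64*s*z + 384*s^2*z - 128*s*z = 384*s^2*z - 64*s*z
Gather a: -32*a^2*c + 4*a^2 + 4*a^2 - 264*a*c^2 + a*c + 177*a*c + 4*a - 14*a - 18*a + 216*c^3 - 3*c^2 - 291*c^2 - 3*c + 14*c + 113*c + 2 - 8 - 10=a^2*(8 - 32*c) + a*(-264*c^2 + 178*c - 28) + 216*c^3 - 294*c^2 + 124*c - 16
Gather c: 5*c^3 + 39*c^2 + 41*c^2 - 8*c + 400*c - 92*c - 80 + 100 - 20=5*c^3 + 80*c^2 + 300*c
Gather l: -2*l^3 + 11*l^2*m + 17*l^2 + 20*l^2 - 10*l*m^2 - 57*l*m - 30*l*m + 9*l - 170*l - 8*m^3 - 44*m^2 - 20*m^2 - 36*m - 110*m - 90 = -2*l^3 + l^2*(11*m + 37) + l*(-10*m^2 - 87*m - 161) - 8*m^3 - 64*m^2 - 146*m - 90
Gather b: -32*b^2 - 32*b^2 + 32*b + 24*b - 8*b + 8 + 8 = -64*b^2 + 48*b + 16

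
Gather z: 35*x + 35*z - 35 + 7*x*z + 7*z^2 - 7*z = 35*x + 7*z^2 + z*(7*x + 28) - 35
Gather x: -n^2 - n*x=-n^2 - n*x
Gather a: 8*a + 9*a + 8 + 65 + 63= 17*a + 136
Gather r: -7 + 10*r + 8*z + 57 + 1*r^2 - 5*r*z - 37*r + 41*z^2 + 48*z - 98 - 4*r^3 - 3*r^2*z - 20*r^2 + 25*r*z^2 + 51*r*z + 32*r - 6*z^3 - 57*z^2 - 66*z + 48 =-4*r^3 + r^2*(-3*z - 19) + r*(25*z^2 + 46*z + 5) - 6*z^3 - 16*z^2 - 10*z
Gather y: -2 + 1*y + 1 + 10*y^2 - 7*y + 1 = 10*y^2 - 6*y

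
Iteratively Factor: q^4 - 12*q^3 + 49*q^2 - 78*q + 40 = (q - 2)*(q^3 - 10*q^2 + 29*q - 20) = (q - 2)*(q - 1)*(q^2 - 9*q + 20) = (q - 4)*(q - 2)*(q - 1)*(q - 5)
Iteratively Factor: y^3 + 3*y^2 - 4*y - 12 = (y + 3)*(y^2 - 4) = (y + 2)*(y + 3)*(y - 2)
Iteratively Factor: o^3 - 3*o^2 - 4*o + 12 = (o + 2)*(o^2 - 5*o + 6) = (o - 3)*(o + 2)*(o - 2)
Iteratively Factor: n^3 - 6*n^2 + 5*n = (n - 5)*(n^2 - n) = (n - 5)*(n - 1)*(n)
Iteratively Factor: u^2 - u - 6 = (u - 3)*(u + 2)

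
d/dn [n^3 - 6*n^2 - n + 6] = 3*n^2 - 12*n - 1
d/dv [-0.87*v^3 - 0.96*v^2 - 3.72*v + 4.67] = -2.61*v^2 - 1.92*v - 3.72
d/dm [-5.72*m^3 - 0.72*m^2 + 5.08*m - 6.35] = -17.16*m^2 - 1.44*m + 5.08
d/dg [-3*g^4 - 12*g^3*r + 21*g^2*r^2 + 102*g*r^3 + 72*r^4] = -12*g^3 - 36*g^2*r + 42*g*r^2 + 102*r^3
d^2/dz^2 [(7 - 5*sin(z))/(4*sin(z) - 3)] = 13*(-4*sin(z)^2 - 3*sin(z) + 8)/(4*sin(z) - 3)^3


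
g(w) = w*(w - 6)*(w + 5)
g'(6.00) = 66.00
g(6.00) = 0.00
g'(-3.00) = 3.00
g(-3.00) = 54.00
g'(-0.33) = -29.01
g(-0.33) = 9.76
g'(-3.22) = 7.55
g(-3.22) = 52.85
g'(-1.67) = -18.29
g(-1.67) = 42.65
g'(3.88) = 7.40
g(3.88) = -73.04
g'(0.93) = -29.27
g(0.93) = -27.96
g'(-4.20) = 31.32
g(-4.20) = 34.27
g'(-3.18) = 6.70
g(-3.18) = 53.13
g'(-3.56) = 15.14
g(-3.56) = 49.01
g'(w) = w*(w - 6) + w*(w + 5) + (w - 6)*(w + 5)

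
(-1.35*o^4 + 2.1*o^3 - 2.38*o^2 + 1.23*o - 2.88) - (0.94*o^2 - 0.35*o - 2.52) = -1.35*o^4 + 2.1*o^3 - 3.32*o^2 + 1.58*o - 0.36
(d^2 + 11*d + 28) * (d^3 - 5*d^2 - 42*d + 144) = d^5 + 6*d^4 - 69*d^3 - 458*d^2 + 408*d + 4032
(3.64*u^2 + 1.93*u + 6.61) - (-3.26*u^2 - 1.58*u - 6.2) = 6.9*u^2 + 3.51*u + 12.81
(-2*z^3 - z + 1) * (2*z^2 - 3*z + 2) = -4*z^5 + 6*z^4 - 6*z^3 + 5*z^2 - 5*z + 2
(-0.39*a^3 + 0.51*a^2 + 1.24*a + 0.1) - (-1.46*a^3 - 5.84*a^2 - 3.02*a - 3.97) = 1.07*a^3 + 6.35*a^2 + 4.26*a + 4.07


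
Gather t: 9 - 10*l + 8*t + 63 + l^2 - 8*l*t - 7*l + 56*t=l^2 - 17*l + t*(64 - 8*l) + 72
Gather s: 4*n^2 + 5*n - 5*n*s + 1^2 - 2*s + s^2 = 4*n^2 + 5*n + s^2 + s*(-5*n - 2) + 1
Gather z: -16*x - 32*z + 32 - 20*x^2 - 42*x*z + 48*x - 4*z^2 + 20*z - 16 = -20*x^2 + 32*x - 4*z^2 + z*(-42*x - 12) + 16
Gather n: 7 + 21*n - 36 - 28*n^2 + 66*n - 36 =-28*n^2 + 87*n - 65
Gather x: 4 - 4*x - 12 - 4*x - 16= -8*x - 24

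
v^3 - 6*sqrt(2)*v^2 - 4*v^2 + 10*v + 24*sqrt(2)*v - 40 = (v - 4)*(v - 5*sqrt(2))*(v - sqrt(2))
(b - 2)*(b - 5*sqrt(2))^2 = b^3 - 10*sqrt(2)*b^2 - 2*b^2 + 20*sqrt(2)*b + 50*b - 100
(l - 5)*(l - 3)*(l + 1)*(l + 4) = l^4 - 3*l^3 - 21*l^2 + 43*l + 60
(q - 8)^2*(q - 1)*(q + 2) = q^4 - 15*q^3 + 46*q^2 + 96*q - 128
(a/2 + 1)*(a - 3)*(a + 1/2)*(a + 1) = a^4/2 + a^3/4 - 7*a^2/2 - 19*a/4 - 3/2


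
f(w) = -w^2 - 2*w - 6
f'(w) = -2*w - 2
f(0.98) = -8.92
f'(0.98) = -3.96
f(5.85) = -51.92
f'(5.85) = -13.70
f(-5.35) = -23.92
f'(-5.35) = 8.70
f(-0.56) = -5.19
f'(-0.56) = -0.88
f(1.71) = -12.34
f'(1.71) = -5.42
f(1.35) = -10.52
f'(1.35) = -4.70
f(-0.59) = -5.17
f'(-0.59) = -0.82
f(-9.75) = -81.56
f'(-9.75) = 17.50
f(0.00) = -6.00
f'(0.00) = -2.00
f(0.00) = -6.00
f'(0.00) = -2.00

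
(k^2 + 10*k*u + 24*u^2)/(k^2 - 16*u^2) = (-k - 6*u)/(-k + 4*u)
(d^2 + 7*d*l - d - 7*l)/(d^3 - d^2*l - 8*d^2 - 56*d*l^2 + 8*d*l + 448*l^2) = (d - 1)/(d^2 - 8*d*l - 8*d + 64*l)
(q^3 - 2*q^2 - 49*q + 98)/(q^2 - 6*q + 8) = (q^2 - 49)/(q - 4)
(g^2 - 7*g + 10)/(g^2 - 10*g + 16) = (g - 5)/(g - 8)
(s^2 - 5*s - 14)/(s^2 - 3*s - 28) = (s + 2)/(s + 4)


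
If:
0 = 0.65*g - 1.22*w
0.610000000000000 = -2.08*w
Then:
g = -0.55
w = -0.29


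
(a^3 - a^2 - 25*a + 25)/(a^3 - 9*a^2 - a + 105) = (a^2 + 4*a - 5)/(a^2 - 4*a - 21)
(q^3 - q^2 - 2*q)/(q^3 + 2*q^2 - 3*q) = (q^2 - q - 2)/(q^2 + 2*q - 3)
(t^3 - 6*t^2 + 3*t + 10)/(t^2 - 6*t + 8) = (t^2 - 4*t - 5)/(t - 4)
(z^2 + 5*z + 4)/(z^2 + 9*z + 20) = (z + 1)/(z + 5)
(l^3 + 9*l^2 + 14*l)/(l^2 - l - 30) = l*(l^2 + 9*l + 14)/(l^2 - l - 30)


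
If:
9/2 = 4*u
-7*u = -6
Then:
No Solution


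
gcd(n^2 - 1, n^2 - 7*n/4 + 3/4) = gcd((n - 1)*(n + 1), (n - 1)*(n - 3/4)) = n - 1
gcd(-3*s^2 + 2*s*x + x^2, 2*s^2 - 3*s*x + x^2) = -s + x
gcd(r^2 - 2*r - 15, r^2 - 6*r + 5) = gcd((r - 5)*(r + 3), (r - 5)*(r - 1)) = r - 5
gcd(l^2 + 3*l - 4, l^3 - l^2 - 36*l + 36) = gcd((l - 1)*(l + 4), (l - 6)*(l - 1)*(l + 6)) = l - 1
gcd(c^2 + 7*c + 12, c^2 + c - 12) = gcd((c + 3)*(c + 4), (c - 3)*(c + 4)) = c + 4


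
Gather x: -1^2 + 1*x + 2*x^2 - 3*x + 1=2*x^2 - 2*x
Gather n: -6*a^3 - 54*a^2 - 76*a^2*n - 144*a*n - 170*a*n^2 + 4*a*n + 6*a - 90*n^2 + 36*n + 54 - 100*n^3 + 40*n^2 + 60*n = -6*a^3 - 54*a^2 + 6*a - 100*n^3 + n^2*(-170*a - 50) + n*(-76*a^2 - 140*a + 96) + 54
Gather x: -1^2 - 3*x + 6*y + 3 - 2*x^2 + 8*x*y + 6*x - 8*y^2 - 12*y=-2*x^2 + x*(8*y + 3) - 8*y^2 - 6*y + 2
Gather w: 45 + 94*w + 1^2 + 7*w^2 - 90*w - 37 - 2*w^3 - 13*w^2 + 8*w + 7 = -2*w^3 - 6*w^2 + 12*w + 16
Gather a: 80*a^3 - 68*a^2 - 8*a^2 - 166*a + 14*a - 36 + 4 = 80*a^3 - 76*a^2 - 152*a - 32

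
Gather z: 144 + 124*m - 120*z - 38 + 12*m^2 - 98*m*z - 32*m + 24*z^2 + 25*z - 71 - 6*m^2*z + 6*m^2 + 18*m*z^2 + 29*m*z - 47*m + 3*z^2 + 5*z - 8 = 18*m^2 + 45*m + z^2*(18*m + 27) + z*(-6*m^2 - 69*m - 90) + 27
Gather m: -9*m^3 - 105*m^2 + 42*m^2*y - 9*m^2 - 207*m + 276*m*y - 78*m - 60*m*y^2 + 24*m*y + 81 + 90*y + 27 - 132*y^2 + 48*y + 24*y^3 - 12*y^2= -9*m^3 + m^2*(42*y - 114) + m*(-60*y^2 + 300*y - 285) + 24*y^3 - 144*y^2 + 138*y + 108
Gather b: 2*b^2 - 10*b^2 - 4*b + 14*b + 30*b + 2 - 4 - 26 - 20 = -8*b^2 + 40*b - 48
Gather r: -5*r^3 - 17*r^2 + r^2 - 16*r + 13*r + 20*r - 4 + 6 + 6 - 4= -5*r^3 - 16*r^2 + 17*r + 4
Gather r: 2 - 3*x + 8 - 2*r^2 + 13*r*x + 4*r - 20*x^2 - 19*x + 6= -2*r^2 + r*(13*x + 4) - 20*x^2 - 22*x + 16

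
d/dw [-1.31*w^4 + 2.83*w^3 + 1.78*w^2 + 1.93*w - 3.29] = -5.24*w^3 + 8.49*w^2 + 3.56*w + 1.93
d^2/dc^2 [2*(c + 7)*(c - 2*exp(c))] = -4*c*exp(c) - 36*exp(c) + 4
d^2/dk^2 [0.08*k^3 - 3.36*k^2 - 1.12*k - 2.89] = 0.48*k - 6.72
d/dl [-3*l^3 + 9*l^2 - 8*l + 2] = -9*l^2 + 18*l - 8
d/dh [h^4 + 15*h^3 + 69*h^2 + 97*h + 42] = 4*h^3 + 45*h^2 + 138*h + 97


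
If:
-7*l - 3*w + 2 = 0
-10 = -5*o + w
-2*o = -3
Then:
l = 19/14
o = 3/2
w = -5/2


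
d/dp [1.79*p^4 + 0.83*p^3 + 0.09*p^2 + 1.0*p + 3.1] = 7.16*p^3 + 2.49*p^2 + 0.18*p + 1.0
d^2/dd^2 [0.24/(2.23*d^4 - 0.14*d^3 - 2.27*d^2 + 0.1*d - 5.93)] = ((-6.4224*d^2 + 0.2016*d + 1.0896)*(-2.23*d^4 + 0.14*d^3 + 2.27*d^2 - 0.1*d + 5.93) - 0.24*(8.92*d^3 - 0.42*d^2 - 4.54*d + 0.1)*(17.84*d^3 - 0.84*d^2 - 9.08*d + 0.2))/(-2.23*d^4 + 0.14*d^3 + 2.27*d^2 - 0.1*d + 5.93)^3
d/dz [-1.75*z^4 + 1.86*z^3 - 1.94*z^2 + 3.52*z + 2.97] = -7.0*z^3 + 5.58*z^2 - 3.88*z + 3.52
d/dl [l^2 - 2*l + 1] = 2*l - 2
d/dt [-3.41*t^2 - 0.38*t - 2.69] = -6.82*t - 0.38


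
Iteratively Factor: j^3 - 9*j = (j - 3)*(j^2 + 3*j) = (j - 3)*(j + 3)*(j)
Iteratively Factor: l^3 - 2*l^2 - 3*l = (l)*(l^2 - 2*l - 3) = l*(l - 3)*(l + 1)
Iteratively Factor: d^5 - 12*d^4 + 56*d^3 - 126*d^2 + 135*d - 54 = (d - 1)*(d^4 - 11*d^3 + 45*d^2 - 81*d + 54) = (d - 3)*(d - 1)*(d^3 - 8*d^2 + 21*d - 18) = (d - 3)*(d - 2)*(d - 1)*(d^2 - 6*d + 9) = (d - 3)^2*(d - 2)*(d - 1)*(d - 3)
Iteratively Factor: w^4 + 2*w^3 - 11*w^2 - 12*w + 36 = (w - 2)*(w^3 + 4*w^2 - 3*w - 18) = (w - 2)^2*(w^2 + 6*w + 9) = (w - 2)^2*(w + 3)*(w + 3)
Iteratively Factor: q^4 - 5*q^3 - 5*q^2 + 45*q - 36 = (q + 3)*(q^3 - 8*q^2 + 19*q - 12) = (q - 3)*(q + 3)*(q^2 - 5*q + 4) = (q - 3)*(q - 1)*(q + 3)*(q - 4)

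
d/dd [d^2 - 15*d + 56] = 2*d - 15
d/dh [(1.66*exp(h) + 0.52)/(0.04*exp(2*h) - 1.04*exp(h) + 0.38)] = (-0.0664*exp(2*h) - 0.0416000000000001*exp(h) + 1.1716)*exp(h)/(0.0016*exp(4*h) - 0.0832*exp(3*h) + 1.112*exp(2*h) - 0.7904*exp(h) + 0.1444)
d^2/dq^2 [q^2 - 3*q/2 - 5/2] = 2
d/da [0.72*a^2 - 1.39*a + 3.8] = 1.44*a - 1.39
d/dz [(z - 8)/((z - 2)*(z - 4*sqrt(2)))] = ((8 - z)*(z - 2) + (8 - z)*(z - 4*sqrt(2)) + (z - 2)*(z - 4*sqrt(2)))/((z - 2)^2*(z - 4*sqrt(2))^2)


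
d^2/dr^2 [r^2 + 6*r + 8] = 2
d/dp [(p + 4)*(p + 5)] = 2*p + 9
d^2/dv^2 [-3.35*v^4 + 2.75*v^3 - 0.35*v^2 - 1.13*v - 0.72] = -40.2*v^2 + 16.5*v - 0.7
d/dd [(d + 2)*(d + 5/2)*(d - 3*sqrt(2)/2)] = 3*d^2 - 3*sqrt(2)*d + 9*d - 27*sqrt(2)/4 + 5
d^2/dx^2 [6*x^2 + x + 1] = 12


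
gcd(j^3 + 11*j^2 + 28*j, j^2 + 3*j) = j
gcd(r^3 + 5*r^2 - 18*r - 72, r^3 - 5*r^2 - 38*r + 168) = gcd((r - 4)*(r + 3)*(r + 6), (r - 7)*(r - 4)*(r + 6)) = r^2 + 2*r - 24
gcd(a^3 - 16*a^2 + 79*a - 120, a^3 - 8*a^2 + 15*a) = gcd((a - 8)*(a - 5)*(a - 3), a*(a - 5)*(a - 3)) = a^2 - 8*a + 15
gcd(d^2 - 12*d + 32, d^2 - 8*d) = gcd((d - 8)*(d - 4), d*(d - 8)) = d - 8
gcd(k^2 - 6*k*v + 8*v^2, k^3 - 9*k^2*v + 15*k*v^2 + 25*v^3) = 1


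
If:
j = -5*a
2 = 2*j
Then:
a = -1/5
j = 1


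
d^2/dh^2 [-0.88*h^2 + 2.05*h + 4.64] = -1.76000000000000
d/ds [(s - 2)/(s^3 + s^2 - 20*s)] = (s*(s^2 + s - 20) - (s - 2)*(3*s^2 + 2*s - 20))/(s^2*(s^2 + s - 20)^2)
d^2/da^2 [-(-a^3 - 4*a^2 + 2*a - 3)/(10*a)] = (a^3 + 3)/(5*a^3)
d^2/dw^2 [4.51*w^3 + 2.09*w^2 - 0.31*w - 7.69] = 27.06*w + 4.18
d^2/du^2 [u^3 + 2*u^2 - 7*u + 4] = 6*u + 4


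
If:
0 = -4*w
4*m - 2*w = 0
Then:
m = 0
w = 0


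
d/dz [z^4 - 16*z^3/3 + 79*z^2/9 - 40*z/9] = 4*z^3 - 16*z^2 + 158*z/9 - 40/9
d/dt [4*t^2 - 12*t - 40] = 8*t - 12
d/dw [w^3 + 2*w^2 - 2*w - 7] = 3*w^2 + 4*w - 2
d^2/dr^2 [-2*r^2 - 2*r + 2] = -4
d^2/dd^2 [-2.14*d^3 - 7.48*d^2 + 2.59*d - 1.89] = -12.84*d - 14.96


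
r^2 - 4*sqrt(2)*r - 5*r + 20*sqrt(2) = (r - 5)*(r - 4*sqrt(2))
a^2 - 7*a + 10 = (a - 5)*(a - 2)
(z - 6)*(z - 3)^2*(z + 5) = z^4 - 7*z^3 - 15*z^2 + 171*z - 270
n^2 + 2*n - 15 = (n - 3)*(n + 5)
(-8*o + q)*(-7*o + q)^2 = -392*o^3 + 161*o^2*q - 22*o*q^2 + q^3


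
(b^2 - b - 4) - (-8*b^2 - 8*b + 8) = 9*b^2 + 7*b - 12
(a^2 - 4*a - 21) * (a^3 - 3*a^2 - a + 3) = a^5 - 7*a^4 - 10*a^3 + 70*a^2 + 9*a - 63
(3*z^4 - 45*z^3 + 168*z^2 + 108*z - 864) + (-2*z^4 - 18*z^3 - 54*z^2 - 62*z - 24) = z^4 - 63*z^3 + 114*z^2 + 46*z - 888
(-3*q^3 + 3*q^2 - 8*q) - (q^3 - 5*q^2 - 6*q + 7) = -4*q^3 + 8*q^2 - 2*q - 7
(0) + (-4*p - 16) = -4*p - 16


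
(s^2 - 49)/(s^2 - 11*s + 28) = (s + 7)/(s - 4)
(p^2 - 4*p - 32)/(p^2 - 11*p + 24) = (p + 4)/(p - 3)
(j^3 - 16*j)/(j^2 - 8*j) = (j^2 - 16)/(j - 8)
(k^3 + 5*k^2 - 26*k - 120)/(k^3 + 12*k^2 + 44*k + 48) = (k - 5)/(k + 2)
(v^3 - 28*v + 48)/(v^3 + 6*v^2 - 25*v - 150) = (v^2 - 6*v + 8)/(v^2 - 25)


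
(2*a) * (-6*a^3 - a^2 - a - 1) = -12*a^4 - 2*a^3 - 2*a^2 - 2*a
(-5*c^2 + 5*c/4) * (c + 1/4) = -5*c^3 + 5*c/16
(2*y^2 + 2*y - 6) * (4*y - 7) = 8*y^3 - 6*y^2 - 38*y + 42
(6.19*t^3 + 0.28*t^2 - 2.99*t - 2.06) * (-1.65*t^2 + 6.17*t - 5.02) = -10.2135*t^5 + 37.7303*t^4 - 24.4127*t^3 - 16.4549*t^2 + 2.2996*t + 10.3412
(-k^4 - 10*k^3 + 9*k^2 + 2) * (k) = -k^5 - 10*k^4 + 9*k^3 + 2*k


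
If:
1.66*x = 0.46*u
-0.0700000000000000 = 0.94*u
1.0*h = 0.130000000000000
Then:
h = 0.13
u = -0.07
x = -0.02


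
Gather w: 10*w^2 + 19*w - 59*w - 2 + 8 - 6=10*w^2 - 40*w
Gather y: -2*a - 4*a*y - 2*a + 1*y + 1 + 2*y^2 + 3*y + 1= -4*a + 2*y^2 + y*(4 - 4*a) + 2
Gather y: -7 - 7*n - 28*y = -7*n - 28*y - 7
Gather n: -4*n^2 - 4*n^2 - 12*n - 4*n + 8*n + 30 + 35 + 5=-8*n^2 - 8*n + 70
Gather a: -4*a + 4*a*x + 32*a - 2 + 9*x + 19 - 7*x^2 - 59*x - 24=a*(4*x + 28) - 7*x^2 - 50*x - 7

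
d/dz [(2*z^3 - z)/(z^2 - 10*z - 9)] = (2*z^4 - 40*z^3 - 53*z^2 + 9)/(z^4 - 20*z^3 + 82*z^2 + 180*z + 81)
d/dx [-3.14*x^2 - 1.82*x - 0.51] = -6.28*x - 1.82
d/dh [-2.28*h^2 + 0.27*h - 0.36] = 0.27 - 4.56*h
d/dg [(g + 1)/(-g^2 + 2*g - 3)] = (-g^2 + 2*g + 2*(g - 1)*(g + 1) - 3)/(g^2 - 2*g + 3)^2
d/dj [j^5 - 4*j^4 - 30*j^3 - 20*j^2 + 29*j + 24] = 5*j^4 - 16*j^3 - 90*j^2 - 40*j + 29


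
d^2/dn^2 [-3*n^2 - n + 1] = -6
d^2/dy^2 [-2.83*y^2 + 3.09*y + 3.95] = -5.66000000000000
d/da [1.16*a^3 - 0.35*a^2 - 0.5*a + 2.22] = 3.48*a^2 - 0.7*a - 0.5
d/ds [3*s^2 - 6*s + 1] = 6*s - 6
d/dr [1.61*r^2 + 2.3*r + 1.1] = 3.22*r + 2.3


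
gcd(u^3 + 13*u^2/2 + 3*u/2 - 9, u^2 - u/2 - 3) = u + 3/2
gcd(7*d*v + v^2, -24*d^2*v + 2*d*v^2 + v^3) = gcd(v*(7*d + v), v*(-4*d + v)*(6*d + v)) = v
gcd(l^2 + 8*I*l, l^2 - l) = l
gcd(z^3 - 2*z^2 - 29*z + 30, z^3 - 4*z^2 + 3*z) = z - 1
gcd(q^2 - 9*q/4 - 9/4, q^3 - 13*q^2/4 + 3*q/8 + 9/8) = q - 3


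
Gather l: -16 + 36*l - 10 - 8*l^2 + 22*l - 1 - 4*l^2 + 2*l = -12*l^2 + 60*l - 27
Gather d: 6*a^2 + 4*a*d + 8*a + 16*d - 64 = 6*a^2 + 8*a + d*(4*a + 16) - 64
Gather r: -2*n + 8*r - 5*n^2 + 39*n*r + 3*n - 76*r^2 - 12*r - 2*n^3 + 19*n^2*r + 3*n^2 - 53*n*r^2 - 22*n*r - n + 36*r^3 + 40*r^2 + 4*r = -2*n^3 - 2*n^2 + 36*r^3 + r^2*(-53*n - 36) + r*(19*n^2 + 17*n)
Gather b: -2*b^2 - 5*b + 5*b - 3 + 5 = 2 - 2*b^2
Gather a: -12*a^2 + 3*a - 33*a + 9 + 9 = -12*a^2 - 30*a + 18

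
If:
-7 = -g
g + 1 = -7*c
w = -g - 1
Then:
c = -8/7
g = 7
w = -8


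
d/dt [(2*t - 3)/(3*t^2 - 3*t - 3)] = (2*t^2 - 2*t - (2*t - 3)*(2*t - 1) - 2)/(3*(-t^2 + t + 1)^2)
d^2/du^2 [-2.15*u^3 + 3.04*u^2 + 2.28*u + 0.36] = 6.08 - 12.9*u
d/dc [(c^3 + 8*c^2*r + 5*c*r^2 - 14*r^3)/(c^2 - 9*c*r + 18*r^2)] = (c^4 - 18*c^3*r - 23*c^2*r^2 + 316*c*r^3 - 36*r^4)/(c^4 - 18*c^3*r + 117*c^2*r^2 - 324*c*r^3 + 324*r^4)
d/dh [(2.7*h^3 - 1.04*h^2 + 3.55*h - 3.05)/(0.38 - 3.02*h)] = (-16.308*h^3 + 6.2188*h^2 - 0.7904*h - 7.862)/(9.1204*h^2 - 2.2952*h + 0.1444)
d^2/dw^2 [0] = 0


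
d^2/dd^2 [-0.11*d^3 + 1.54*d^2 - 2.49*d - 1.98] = 3.08 - 0.66*d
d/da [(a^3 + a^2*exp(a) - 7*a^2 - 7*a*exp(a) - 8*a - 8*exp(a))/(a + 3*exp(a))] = (-2*a^3*exp(a) + 2*a^3 + 24*a^2*exp(a) - 7*a^2 + 6*a*exp(2*a) - 26*a*exp(a) - 21*exp(2*a) - 16*exp(a))/(a^2 + 6*a*exp(a) + 9*exp(2*a))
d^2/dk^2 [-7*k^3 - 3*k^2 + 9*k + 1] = -42*k - 6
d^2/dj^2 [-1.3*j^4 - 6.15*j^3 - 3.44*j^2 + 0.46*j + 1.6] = -15.6*j^2 - 36.9*j - 6.88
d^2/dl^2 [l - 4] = 0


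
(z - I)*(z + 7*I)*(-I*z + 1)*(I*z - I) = z^4 - z^3 + 7*I*z^3 + z^2 - 7*I*z^2 - z + 7*I*z - 7*I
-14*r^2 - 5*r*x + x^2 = (-7*r + x)*(2*r + x)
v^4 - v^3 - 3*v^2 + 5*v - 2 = (v - 1)^3*(v + 2)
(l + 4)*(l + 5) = l^2 + 9*l + 20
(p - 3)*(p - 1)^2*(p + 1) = p^4 - 4*p^3 + 2*p^2 + 4*p - 3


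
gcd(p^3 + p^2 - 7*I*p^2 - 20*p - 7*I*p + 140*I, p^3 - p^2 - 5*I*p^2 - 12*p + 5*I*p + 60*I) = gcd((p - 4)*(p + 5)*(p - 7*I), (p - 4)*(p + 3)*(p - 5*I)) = p - 4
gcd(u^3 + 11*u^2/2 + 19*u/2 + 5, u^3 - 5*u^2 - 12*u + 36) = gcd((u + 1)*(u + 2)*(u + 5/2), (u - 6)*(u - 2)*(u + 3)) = 1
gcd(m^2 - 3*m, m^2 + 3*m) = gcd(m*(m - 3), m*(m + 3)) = m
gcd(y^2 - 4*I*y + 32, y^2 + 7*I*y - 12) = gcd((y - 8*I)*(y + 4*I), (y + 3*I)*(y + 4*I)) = y + 4*I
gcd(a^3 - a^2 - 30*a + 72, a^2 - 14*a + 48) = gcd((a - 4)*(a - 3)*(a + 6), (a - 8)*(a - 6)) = 1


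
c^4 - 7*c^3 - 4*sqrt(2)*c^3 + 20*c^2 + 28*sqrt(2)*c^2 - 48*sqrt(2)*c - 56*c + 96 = (c - 4)*(c - 3)*(c - 2*sqrt(2))^2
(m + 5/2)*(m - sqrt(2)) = m^2 - sqrt(2)*m + 5*m/2 - 5*sqrt(2)/2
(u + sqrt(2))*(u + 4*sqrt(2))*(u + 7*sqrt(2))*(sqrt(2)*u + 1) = sqrt(2)*u^4 + 25*u^3 + 90*sqrt(2)*u^2 + 190*u + 56*sqrt(2)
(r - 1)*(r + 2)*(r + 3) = r^3 + 4*r^2 + r - 6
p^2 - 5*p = p*(p - 5)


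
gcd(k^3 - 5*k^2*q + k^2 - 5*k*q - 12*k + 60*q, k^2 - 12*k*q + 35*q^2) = -k + 5*q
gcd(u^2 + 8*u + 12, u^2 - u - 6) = u + 2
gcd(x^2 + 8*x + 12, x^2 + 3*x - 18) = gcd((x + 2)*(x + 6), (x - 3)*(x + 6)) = x + 6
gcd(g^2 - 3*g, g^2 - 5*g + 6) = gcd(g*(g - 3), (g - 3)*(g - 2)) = g - 3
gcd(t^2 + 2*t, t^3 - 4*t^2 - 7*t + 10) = t + 2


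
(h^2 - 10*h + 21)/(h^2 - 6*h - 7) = (h - 3)/(h + 1)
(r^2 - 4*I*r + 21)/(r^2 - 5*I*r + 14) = (r + 3*I)/(r + 2*I)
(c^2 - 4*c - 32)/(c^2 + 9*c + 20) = (c - 8)/(c + 5)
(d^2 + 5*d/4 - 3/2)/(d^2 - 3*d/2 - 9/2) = (-4*d^2 - 5*d + 6)/(2*(-2*d^2 + 3*d + 9))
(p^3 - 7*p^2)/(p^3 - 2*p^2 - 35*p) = p/(p + 5)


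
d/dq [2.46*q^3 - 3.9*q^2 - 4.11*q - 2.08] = 7.38*q^2 - 7.8*q - 4.11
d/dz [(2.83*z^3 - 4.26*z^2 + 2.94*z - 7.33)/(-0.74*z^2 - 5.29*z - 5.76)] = (-2.0942*z^4 - 29.9414*z^3 - 24.1914*z^2 + 38.2268*z - 55.7101)/(0.5476*z^4 + 7.8292*z^3 + 36.5089*z^2 + 60.9408*z + 33.1776)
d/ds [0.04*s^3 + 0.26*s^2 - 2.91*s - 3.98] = 0.12*s^2 + 0.52*s - 2.91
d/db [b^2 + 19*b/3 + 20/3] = 2*b + 19/3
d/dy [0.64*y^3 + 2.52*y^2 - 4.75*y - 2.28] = 1.92*y^2 + 5.04*y - 4.75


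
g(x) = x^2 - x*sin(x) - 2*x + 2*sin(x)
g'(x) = -x*cos(x) + 2*x - sin(x) + 2*cos(x) - 2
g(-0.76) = 0.20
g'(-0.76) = -0.83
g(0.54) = -0.04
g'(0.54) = -0.18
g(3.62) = 6.61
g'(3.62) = 7.14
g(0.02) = -0.00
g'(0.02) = -0.00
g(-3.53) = 21.62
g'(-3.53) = -14.56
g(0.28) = -0.01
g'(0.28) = -0.06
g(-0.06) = 0.00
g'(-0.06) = -0.00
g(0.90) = -0.13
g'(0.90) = -0.30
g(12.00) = 125.37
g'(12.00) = 14.10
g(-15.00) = 243.95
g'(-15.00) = -44.26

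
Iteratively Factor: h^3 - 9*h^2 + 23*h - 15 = (h - 1)*(h^2 - 8*h + 15) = (h - 3)*(h - 1)*(h - 5)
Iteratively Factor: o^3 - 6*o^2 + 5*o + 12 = (o - 4)*(o^2 - 2*o - 3) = (o - 4)*(o - 3)*(o + 1)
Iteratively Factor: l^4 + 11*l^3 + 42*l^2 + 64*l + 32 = (l + 1)*(l^3 + 10*l^2 + 32*l + 32) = (l + 1)*(l + 4)*(l^2 + 6*l + 8) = (l + 1)*(l + 4)^2*(l + 2)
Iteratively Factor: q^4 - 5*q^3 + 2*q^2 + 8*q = (q + 1)*(q^3 - 6*q^2 + 8*q) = (q - 2)*(q + 1)*(q^2 - 4*q) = (q - 4)*(q - 2)*(q + 1)*(q)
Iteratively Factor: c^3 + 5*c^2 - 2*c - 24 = (c + 3)*(c^2 + 2*c - 8) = (c - 2)*(c + 3)*(c + 4)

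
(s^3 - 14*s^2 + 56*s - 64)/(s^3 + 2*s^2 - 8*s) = (s^2 - 12*s + 32)/(s*(s + 4))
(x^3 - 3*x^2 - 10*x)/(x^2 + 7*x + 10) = x*(x - 5)/(x + 5)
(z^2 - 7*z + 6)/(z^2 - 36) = (z - 1)/(z + 6)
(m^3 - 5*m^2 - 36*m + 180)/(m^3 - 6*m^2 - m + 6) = (m^2 + m - 30)/(m^2 - 1)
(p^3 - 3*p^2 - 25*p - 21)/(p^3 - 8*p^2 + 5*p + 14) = (p + 3)/(p - 2)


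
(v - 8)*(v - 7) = v^2 - 15*v + 56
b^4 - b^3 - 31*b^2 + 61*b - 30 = (b - 5)*(b - 1)^2*(b + 6)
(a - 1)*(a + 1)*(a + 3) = a^3 + 3*a^2 - a - 3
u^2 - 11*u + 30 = (u - 6)*(u - 5)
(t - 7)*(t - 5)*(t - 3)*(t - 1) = t^4 - 16*t^3 + 86*t^2 - 176*t + 105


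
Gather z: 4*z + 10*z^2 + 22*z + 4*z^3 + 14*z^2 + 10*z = 4*z^3 + 24*z^2 + 36*z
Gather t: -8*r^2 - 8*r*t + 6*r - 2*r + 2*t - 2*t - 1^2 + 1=-8*r^2 - 8*r*t + 4*r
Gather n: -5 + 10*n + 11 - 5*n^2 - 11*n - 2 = -5*n^2 - n + 4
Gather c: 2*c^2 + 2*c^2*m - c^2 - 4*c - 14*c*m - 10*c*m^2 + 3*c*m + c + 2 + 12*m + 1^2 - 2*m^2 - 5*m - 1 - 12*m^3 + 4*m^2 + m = c^2*(2*m + 1) + c*(-10*m^2 - 11*m - 3) - 12*m^3 + 2*m^2 + 8*m + 2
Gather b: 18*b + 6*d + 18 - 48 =18*b + 6*d - 30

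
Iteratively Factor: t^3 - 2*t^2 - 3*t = (t - 3)*(t^2 + t) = t*(t - 3)*(t + 1)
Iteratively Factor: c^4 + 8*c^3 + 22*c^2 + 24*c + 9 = (c + 1)*(c^3 + 7*c^2 + 15*c + 9) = (c + 1)*(c + 3)*(c^2 + 4*c + 3) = (c + 1)*(c + 3)^2*(c + 1)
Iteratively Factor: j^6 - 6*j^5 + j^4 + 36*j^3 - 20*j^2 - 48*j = (j - 3)*(j^5 - 3*j^4 - 8*j^3 + 12*j^2 + 16*j) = (j - 3)*(j + 2)*(j^4 - 5*j^3 + 2*j^2 + 8*j) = (j - 4)*(j - 3)*(j + 2)*(j^3 - j^2 - 2*j) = (j - 4)*(j - 3)*(j + 1)*(j + 2)*(j^2 - 2*j) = (j - 4)*(j - 3)*(j - 2)*(j + 1)*(j + 2)*(j)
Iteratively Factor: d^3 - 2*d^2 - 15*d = (d)*(d^2 - 2*d - 15) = d*(d + 3)*(d - 5)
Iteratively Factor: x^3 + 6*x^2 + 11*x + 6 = (x + 1)*(x^2 + 5*x + 6) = (x + 1)*(x + 2)*(x + 3)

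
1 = 1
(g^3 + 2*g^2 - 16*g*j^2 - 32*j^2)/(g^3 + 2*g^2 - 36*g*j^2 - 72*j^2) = (g^2 - 16*j^2)/(g^2 - 36*j^2)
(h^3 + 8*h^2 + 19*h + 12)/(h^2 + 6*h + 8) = (h^2 + 4*h + 3)/(h + 2)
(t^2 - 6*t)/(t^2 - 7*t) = (t - 6)/(t - 7)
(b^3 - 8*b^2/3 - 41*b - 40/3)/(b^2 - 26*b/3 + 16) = (3*b^3 - 8*b^2 - 123*b - 40)/(3*b^2 - 26*b + 48)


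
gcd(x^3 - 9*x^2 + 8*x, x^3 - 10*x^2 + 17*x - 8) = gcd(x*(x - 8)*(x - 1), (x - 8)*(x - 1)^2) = x^2 - 9*x + 8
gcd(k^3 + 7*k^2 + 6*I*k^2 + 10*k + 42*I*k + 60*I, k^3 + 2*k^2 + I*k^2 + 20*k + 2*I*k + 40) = k + 2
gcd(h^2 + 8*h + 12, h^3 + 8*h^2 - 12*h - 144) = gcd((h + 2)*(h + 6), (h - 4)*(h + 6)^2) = h + 6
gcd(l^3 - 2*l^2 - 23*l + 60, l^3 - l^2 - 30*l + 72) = l^2 - 7*l + 12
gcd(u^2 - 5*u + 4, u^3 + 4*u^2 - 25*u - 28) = u - 4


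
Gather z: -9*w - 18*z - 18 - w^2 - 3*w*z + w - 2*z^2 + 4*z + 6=-w^2 - 8*w - 2*z^2 + z*(-3*w - 14) - 12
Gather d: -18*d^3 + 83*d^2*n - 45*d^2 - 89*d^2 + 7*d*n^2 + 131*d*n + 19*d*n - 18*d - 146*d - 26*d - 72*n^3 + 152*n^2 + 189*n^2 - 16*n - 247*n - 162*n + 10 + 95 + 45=-18*d^3 + d^2*(83*n - 134) + d*(7*n^2 + 150*n - 190) - 72*n^3 + 341*n^2 - 425*n + 150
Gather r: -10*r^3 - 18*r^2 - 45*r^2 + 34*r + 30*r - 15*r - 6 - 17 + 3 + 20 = -10*r^3 - 63*r^2 + 49*r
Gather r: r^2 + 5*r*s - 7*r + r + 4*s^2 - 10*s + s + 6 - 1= r^2 + r*(5*s - 6) + 4*s^2 - 9*s + 5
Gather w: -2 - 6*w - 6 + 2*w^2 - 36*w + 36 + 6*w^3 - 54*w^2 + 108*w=6*w^3 - 52*w^2 + 66*w + 28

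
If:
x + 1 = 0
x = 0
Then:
No Solution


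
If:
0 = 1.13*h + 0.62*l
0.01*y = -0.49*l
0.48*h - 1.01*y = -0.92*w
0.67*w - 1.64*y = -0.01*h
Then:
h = 0.00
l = 0.00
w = 0.00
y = 0.00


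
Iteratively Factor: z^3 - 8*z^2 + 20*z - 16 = (z - 2)*(z^2 - 6*z + 8) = (z - 4)*(z - 2)*(z - 2)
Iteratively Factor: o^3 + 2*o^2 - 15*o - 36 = (o + 3)*(o^2 - o - 12) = (o + 3)^2*(o - 4)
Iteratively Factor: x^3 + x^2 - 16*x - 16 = (x + 4)*(x^2 - 3*x - 4) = (x + 1)*(x + 4)*(x - 4)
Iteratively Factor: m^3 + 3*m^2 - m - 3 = (m + 3)*(m^2 - 1) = (m + 1)*(m + 3)*(m - 1)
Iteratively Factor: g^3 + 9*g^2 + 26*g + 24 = (g + 3)*(g^2 + 6*g + 8) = (g + 3)*(g + 4)*(g + 2)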